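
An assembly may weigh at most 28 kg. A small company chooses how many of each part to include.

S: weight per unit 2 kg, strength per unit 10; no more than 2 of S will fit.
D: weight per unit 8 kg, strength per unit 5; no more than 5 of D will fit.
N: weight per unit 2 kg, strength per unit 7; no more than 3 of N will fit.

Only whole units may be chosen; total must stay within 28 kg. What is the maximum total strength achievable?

51

2×S, 2×D, and 3×N: weight 26 ≤ 28, strength 2·10 + 2·5 + 3·7 = 51.
2×S, 1×D, and 3×N: weight 18 ≤ 28, strength 2·10 + 1·5 + 3·7 = 46.
Best is 51.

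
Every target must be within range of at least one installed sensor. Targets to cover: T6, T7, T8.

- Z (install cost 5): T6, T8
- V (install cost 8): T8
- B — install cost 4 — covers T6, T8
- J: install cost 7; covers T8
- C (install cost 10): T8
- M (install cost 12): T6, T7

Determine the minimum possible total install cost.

16

Choose B and M: together they cover T6, T7, T8 — every target.
Total install cost: 4 + 12 = 16.
No cover costs less than 16.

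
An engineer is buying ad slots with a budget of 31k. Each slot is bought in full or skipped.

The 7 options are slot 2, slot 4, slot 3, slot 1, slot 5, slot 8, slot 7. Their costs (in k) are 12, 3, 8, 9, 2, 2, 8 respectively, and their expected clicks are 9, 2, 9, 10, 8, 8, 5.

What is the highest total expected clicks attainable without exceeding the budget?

slot 3 + slot 1 + slot 5 + slot 8 + slot 7: cost 8 + 9 + 2 + 2 + 8 = 29 ≤ 31, expected clicks 9 + 10 + 8 + 8 + 5 = 40.
slot 2 + slot 4 + slot 1 + slot 5 + slot 8: cost 12 + 3 + 9 + 2 + 2 = 28 ≤ 31, expected clicks 9 + 2 + 10 + 8 + 8 = 37.
slot 4 + slot 3 + slot 1 + slot 5 + slot 8: cost 3 + 8 + 9 + 2 + 2 = 24 ≤ 31, expected clicks 2 + 9 + 10 + 8 + 8 = 37.
Best is slot 3, slot 1, slot 5, slot 8, and slot 7 with total expected clicks 40.

40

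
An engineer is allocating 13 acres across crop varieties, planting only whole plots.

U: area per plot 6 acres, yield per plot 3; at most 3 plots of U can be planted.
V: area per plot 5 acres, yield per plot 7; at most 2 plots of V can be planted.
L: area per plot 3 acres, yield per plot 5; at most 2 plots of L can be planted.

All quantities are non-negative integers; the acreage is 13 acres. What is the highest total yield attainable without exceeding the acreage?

L has the best ratio (5/3); taking only L gives at most 2×5 = 10 (stopped by the supply cap of 2).
Mixing does better — 2×V and 1×L: area 13 ≤ 13, yield 2·7 + 1·5 = 19.

19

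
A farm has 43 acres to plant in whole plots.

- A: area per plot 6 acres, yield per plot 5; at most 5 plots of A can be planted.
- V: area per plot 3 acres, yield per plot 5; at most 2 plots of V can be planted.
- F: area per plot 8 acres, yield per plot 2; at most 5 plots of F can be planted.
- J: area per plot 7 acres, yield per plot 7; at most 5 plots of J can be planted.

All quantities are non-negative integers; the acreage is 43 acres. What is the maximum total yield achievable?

45

Take 2×V and 5×J: area 41 ≤ 43, yield 2·5 + 5·7 = 45.
V has the best ratio (5/3) and is taken to its limit of 2; remaining capacity is filled optimally with the others.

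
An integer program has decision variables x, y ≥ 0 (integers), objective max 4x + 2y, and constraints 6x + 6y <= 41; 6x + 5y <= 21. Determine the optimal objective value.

The continuous relaxation peaks at (3.5, 0) with value 14.00; rounding to a feasible lattice point costs some objective.
(x,y)=(3,0): 6·3+6·0=18≤41, 6·3+5·0=18≤21, objective 12.
(x,y)=(2,1): 6·2+6·1=18≤41, 6·2+5·1=17≤21, objective 10.
(x,y)=(2,0): 6·2+6·0=12≤41, 6·2+5·0=12≤21, objective 8.
No feasible integer point exceeds 12.

12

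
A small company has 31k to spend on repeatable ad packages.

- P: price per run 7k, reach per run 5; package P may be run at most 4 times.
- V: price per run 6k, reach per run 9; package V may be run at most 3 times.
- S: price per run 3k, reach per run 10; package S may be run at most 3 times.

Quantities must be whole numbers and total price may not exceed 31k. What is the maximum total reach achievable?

57

3×V and 3×S: price 27 ≤ 31, reach 3·9 + 3·10 = 57.
1×P, 2×V, and 3×S: price 28 ≤ 31, reach 1·5 + 2·9 + 3·10 = 53.
Best is 57.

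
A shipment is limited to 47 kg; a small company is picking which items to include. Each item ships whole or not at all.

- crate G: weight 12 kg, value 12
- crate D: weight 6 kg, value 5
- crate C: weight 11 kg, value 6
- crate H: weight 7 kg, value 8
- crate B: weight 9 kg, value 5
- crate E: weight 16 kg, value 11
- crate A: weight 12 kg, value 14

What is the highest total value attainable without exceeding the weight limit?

Allowing fractional choices, the relaxed optimum would be about 45.9, but items are indivisible.
crate G + crate D + crate H + crate B + crate A: weight 12 + 6 + 7 + 9 + 12 = 46 ≤ 47, value 12 + 5 + 8 + 5 + 14 = 44.
crate G + crate H + crate E + crate A: weight 12 + 7 + 16 + 12 = 47 ≤ 47, value 12 + 8 + 11 + 14 = 45.
Best is crate G, crate H, crate E, and crate A with total value 45.

45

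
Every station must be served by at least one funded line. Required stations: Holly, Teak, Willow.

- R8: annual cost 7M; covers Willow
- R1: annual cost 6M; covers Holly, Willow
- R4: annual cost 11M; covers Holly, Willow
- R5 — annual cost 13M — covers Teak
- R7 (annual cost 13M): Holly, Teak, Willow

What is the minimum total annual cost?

13

This is a weighted set-cover instance.
R7 alone covers Holly, Teak, Willow — every station.
Total annual cost: 13.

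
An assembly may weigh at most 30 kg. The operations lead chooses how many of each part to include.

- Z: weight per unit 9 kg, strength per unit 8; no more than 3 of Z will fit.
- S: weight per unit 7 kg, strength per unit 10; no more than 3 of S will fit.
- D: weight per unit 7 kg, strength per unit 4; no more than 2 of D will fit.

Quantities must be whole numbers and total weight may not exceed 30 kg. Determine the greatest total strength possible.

38

S has the best ratio (10/7); taking only S gives at most 3×10 = 30 (stopped by the supply cap of 3).
Mixing does better — 1×Z and 3×S: weight 30 ≤ 30, strength 1·8 + 3·10 = 38.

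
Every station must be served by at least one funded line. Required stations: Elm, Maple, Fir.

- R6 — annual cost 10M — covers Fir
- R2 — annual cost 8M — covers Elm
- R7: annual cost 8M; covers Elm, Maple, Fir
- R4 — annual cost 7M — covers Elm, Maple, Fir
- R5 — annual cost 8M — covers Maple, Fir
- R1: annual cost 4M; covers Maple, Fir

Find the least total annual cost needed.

This is an integer covering problem.
The greedy cost-per-new-station heuristic would pick R1 and R4 for 11, but a cheaper cover exists.
R4 alone covers Elm, Maple, Fir — every station.
Total annual cost: 7.
No cover costs less than 7.

7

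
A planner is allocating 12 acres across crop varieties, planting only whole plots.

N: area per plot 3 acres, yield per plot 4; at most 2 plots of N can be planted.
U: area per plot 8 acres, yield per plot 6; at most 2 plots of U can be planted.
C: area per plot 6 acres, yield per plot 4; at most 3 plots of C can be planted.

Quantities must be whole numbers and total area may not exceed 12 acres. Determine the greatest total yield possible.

12

This is a bounded integer knapsack.
Take 2×N and 1×C: area 12 ≤ 12, yield 2·4 + 1·4 = 12.
N has the best ratio (4/3) and is taken to its limit of 2; remaining capacity is filled optimally with the others.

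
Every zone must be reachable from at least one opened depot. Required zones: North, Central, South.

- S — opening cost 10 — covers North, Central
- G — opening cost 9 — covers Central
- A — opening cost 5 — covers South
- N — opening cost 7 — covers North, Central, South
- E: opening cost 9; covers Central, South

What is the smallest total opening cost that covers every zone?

N alone covers North, Central, South — every zone.
Total opening cost: 7.
No cover costs less than 7.

7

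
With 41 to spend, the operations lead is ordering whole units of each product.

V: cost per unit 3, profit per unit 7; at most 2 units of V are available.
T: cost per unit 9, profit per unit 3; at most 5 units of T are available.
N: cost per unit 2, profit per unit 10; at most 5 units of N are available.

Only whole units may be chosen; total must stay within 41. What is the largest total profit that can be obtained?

70

2×V, 1×T, and 5×N: cost 25 ≤ 41, profit 2·7 + 1·3 + 5·10 = 67.
2×V, 2×T, and 5×N: cost 34 ≤ 41, profit 2·7 + 2·3 + 5·10 = 70.
Best is 70.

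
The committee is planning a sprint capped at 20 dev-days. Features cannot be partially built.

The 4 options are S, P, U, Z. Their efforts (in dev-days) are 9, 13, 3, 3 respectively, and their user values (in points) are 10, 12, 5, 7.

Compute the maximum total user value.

24

Take P, U, and Z: effort 13 + 3 + 3 = 19 ≤ 20, user value 12 + 5 + 7 = 24.
No other feasible combination does better.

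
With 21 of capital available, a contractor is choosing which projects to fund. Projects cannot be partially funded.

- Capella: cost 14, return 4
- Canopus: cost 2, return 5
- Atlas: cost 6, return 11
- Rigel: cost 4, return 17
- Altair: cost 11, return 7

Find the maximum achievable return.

Take Atlas, Rigel, and Altair: cost 6 + 4 + 11 = 21 ≤ 21, return 11 + 17 + 7 = 35.
No other feasible combination does better.

35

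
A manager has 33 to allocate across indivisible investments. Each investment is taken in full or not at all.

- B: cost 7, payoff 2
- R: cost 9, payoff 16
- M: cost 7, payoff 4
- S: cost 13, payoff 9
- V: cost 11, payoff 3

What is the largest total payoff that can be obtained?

R + M + S: cost 9 + 7 + 13 = 29 ≤ 33, payoff 16 + 4 + 9 = 29.
B + R + S: cost 7 + 9 + 13 = 29 ≤ 33, payoff 2 + 16 + 9 = 27.
R + S + V: cost 9 + 13 + 11 = 33 ≤ 33, payoff 16 + 9 + 3 = 28.
Best is R, M, and S with total payoff 29.

29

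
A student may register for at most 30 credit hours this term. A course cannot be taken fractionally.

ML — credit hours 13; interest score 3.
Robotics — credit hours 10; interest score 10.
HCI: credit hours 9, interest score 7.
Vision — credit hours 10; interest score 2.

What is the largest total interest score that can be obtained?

19

This is a 0-1 knapsack instance.
Allowing fractional choices, the relaxed optimum would be about 19.5, but courses are indivisible.
Robotics + HCI: credit hours 10 + 9 = 19 ≤ 30, interest score 10 + 7 = 17.
ML + Robotics: credit hours 13 + 10 = 23 ≤ 30, interest score 3 + 10 = 13.
Robotics + HCI + Vision: credit hours 10 + 9 + 10 = 29 ≤ 30, interest score 10 + 7 + 2 = 19.
Best is Robotics, HCI, and Vision with total interest score 19.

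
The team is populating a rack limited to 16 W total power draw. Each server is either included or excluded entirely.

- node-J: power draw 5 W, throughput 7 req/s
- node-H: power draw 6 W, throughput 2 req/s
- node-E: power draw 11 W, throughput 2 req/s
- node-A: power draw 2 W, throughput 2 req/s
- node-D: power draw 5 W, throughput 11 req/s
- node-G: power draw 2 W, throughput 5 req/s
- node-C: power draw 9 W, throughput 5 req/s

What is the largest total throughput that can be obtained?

25

node-J + node-A + node-D + node-G: power draw 5 + 2 + 5 + 2 = 14 ≤ 16, throughput 7 + 2 + 11 + 5 = 25.
node-J + node-D + node-G: power draw 5 + 5 + 2 = 12 ≤ 16, throughput 7 + 11 + 5 = 23.
Best is node-J, node-A, node-D, and node-G with total throughput 25.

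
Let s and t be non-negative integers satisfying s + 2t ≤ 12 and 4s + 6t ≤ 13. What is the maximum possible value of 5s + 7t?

15

(s,t)=(3,0): 1·3+2·0=3≤12, 4·3+6·0=12≤13, objective 15.
(s,t)=(2,0): 1·2+2·0=2≤12, 4·2+6·0=8≤13, objective 10.
The best lattice point is (3,0), giving 15.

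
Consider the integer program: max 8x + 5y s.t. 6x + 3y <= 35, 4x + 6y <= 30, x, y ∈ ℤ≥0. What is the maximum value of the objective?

(x,y)=(5,1): 6·5+3·1=33≤35, 4·5+6·1=26≤30, objective 45.
(x,y)=(4,2): 6·4+3·2=30≤35, 4·4+6·2=28≤30, objective 42.
(x,y)=(5,0): 6·5+3·0=30≤35, 4·5+6·0=20≤30, objective 40.
No feasible integer point exceeds 45.

45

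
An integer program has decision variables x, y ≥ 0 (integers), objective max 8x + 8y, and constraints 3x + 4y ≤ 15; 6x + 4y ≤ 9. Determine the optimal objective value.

(x,y)=(0,2) is feasible, giving 16.
(x,y)=(0,1) is feasible, giving 8.
The best lattice point is (0,2), giving 16.

16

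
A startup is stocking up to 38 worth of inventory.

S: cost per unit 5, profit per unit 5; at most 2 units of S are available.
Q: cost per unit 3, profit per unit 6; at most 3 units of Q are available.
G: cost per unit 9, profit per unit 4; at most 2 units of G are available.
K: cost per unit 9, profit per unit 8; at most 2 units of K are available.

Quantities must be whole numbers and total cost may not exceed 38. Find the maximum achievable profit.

44

Q has the best ratio (6/3); taking only Q gives at most 3×6 = 18 (stopped by the supply cap of 3).
Mixing does better — 2×S, 3×Q, and 2×K: cost 37 ≤ 38, profit 2·5 + 3·6 + 2·8 = 44.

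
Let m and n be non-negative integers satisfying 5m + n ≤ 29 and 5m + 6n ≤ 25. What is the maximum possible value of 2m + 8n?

32

(m,n)=(0,4): 5·0+1·4=4≤29, 5·0+6·4=24≤25, objective 32.
(m,n)=(1,3): 5·1+1·3=8≤29, 5·1+6·3=23≤25, objective 26.
(m,n)=(0,3): 5·0+1·3=3≤29, 5·0+6·3=18≤25, objective 24.
The best lattice point is (0,4), giving 32.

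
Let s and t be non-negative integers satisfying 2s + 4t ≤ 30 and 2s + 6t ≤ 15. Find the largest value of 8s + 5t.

(s,t)=(7,0): 2·7+4·0=14≤30, 2·7+6·0=14≤15, objective 56.
(s,t)=(6,0): 2·6+4·0=12≤30, 2·6+6·0=12≤15, objective 48.
The best lattice point is (7,0), giving 56.

56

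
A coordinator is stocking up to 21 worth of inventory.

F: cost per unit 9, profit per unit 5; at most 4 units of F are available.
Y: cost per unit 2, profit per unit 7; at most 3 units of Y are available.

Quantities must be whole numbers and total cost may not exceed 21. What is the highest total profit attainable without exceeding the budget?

26

Y has the best ratio (7/2); taking only Y gives at most 3×7 = 21 (stopped by the supply cap of 3).
Mixing does better — 1×F and 3×Y: cost 15 ≤ 21, profit 1·5 + 3·7 = 26.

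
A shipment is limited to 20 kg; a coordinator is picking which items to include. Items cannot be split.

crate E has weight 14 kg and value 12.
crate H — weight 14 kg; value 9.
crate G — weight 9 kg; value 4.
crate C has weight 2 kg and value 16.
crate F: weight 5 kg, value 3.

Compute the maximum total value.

28

crate H + crate C: weight 14 + 2 = 16 ≤ 20, value 9 + 16 = 25.
crate E + crate C: weight 14 + 2 = 16 ≤ 20, value 12 + 16 = 28.
Best is crate E and crate C with total value 28.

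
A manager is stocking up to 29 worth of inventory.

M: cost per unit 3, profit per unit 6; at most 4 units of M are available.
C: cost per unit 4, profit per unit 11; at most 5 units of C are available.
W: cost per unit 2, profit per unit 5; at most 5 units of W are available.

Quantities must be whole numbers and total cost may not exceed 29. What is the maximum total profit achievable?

76

This is a bounded integer knapsack.
Take 1×M, 5×C, and 3×W: cost 29 ≤ 29, profit 1·6 + 5·11 + 3·5 = 76.
C has the best ratio (11/4) and is taken to its limit of 5; remaining capacity is filled optimally with the others.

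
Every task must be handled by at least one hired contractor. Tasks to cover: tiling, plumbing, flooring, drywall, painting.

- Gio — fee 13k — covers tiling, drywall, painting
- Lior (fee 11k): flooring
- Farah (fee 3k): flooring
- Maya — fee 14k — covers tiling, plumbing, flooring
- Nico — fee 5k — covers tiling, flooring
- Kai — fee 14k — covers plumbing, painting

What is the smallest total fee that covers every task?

The greedy cost-per-new-task heuristic would pick Nico, Gio, and Maya for 32, but a cheaper cover exists.
Choose Gio and Maya: together they cover tiling, plumbing, flooring, drywall, painting — every task.
Total fee: 13 + 14 = 27.
No cover costs less than 27.

27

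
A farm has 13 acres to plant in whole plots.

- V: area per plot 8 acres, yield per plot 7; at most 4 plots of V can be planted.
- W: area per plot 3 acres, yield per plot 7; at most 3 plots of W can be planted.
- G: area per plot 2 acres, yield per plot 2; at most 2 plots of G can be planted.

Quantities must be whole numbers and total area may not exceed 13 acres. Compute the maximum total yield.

25

This is a bounded integer knapsack.
Take 3×W and 2×G: area 13 ≤ 13, yield 3·7 + 2·2 = 25.
W has the best ratio (7/3) and is taken to its limit of 3; remaining capacity is filled optimally with the others.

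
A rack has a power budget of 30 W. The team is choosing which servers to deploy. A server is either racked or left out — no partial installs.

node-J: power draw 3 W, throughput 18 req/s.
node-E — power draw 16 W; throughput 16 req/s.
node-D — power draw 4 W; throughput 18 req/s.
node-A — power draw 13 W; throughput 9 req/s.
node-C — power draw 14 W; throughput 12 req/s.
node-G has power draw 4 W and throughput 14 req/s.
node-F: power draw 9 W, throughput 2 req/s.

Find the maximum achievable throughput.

66

Allowing fractional choices, the relaxed optimum would be about 68.6, but servers are indivisible.
node-J + node-E + node-D + node-G: power draw 3 + 16 + 4 + 4 = 27 ≤ 30, throughput 18 + 16 + 18 + 14 = 66.
node-J + node-D + node-A + node-G: power draw 3 + 4 + 13 + 4 = 24 ≤ 30, throughput 18 + 18 + 9 + 14 = 59.
node-J + node-D + node-C + node-G: power draw 3 + 4 + 14 + 4 = 25 ≤ 30, throughput 18 + 18 + 12 + 14 = 62.
Best is node-J, node-E, node-D, and node-G with total throughput 66.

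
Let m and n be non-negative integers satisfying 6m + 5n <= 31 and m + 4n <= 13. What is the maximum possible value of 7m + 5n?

35

The continuous relaxation peaks at (5.17, 0) with value 36.17; rounding to a feasible lattice point costs some objective.
(m,n)=(5,0) is feasible, giving 35.
(m,n)=(4,1) is feasible, giving 33.
(m,n)=(4,0) is feasible, giving 28.
No feasible integer point exceeds 35.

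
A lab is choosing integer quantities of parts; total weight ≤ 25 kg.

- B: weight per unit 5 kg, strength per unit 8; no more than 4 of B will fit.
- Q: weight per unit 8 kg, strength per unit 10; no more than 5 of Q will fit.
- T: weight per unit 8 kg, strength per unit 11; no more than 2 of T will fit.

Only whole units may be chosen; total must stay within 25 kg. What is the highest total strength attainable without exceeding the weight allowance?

35

This is a bounded integer knapsack.
B has the best ratio (8/5); taking only B gives at most 4×8 = 32 (stopped by the supply cap of 4).
Mixing does better — 3×B and 1×T: weight 23 ≤ 25, strength 3·8 + 1·11 = 35.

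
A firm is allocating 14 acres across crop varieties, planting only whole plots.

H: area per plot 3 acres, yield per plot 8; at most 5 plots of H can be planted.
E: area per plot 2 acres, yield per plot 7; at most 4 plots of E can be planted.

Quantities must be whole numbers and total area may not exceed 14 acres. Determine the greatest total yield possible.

44

E has the best ratio (7/2); taking only E gives at most 4×7 = 28 (stopped by the supply cap of 4).
Mixing does better — 2×H and 4×E: area 14 ≤ 14, yield 2·8 + 4·7 = 44.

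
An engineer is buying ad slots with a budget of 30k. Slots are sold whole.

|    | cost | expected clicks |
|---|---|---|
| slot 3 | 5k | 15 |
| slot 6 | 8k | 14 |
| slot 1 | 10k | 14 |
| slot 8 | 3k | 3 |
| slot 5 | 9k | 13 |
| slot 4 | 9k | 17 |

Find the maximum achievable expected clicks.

49

Allowing fractional choices, the relaxed optimum would be about 57.6, but ad slots are indivisible.
slot 3 + slot 6 + slot 8 + slot 4: cost 5 + 8 + 3 + 9 = 25 ≤ 30, expected clicks 15 + 14 + 3 + 17 = 49.
slot 3 + slot 1 + slot 8 + slot 4: cost 5 + 10 + 3 + 9 = 27 ≤ 30, expected clicks 15 + 14 + 3 + 17 = 49.
The maximum expected clicks is 49; one optimal choice is slot 3, slot 6, slot 8, and slot 4.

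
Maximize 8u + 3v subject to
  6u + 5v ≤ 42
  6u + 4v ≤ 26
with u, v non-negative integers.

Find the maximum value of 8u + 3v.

Relaxing integrality, the LP optimum is 34.67 at (u,v) = (4.33, 0), which is not an integer point.
(u,v)=(4,0): 6·4+5·0=24≤42, 6·4+4·0=24≤26, objective 32.
(u,v)=(3,1): 6·3+5·1=23≤42, 6·3+4·1=22≤26, objective 27.
(u,v)=(3,0): 6·3+5·0=18≤42, 6·3+4·0=18≤26, objective 24.
No feasible integer point exceeds 32.

32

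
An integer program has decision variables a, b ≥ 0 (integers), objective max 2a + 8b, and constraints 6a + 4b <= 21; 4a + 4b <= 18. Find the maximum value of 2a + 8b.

Relaxing integrality, the LP optimum is 36.00 at (a,b) = (0, 4.5), which is not an integer point.
(a,b)=(0,4): 6·0+4·4=16≤21, 4·0+4·4=16≤18, objective 32.
(a,b)=(1,3): 6·1+4·3=18≤21, 4·1+4·3=16≤18, objective 26.
(a,b)=(0,3): 6·0+4·3=12≤21, 4·0+4·3=12≤18, objective 24.
No feasible integer point exceeds 32.

32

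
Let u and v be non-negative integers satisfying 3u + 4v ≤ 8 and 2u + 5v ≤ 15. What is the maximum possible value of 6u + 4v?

12

The continuous relaxation peaks at (2.67, 0) with value 16.00; rounding to a feasible lattice point costs some objective.
(u,v)=(2,0): 3·2+4·0=6≤8, 2·2+5·0=4≤15, objective 12.
(u,v)=(1,1): 3·1+4·1=7≤8, 2·1+5·1=7≤15, objective 10.
(u,v)=(1,0): 3·1+4·0=3≤8, 2·1+5·0=2≤15, objective 6.
The best lattice point is (2,0), giving 12.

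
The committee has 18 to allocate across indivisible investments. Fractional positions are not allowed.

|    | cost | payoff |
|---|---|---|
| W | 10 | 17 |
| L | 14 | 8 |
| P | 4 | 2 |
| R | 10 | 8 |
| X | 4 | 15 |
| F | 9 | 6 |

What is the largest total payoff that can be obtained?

34

Allowing fractional choices, the relaxed optimum would be about 35.2, but investments are indivisible.
W + X: cost 10 + 4 = 14 ≤ 18, payoff 17 + 15 = 32.
W + P + X: cost 10 + 4 + 4 = 18 ≤ 18, payoff 17 + 2 + 15 = 34.
Best is W, P, and X with total payoff 34.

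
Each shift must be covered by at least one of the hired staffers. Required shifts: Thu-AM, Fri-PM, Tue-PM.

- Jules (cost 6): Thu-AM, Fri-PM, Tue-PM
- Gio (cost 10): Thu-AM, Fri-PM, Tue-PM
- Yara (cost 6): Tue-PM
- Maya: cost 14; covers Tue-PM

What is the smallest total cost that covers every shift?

6

Jules alone covers Thu-AM, Fri-PM, Tue-PM — every shift.
Total cost: 6.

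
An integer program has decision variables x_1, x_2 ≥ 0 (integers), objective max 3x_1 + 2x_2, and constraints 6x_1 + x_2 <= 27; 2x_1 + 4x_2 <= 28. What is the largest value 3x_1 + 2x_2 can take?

Relaxing integrality, the LP optimum is 21.27 at (x_1,x_2) = (3.64, 5.18), which is not an integer point.
(x_1,x_2)=(3,5) is feasible, giving 19.
(x_1,x_2)=(2,6) is feasible, giving 18.
(x_1,x_2)=(3,4) is feasible, giving 17.
The best lattice point is (3,5), giving 19.

19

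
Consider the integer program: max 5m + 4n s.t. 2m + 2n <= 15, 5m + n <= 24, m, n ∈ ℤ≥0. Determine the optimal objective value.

32

Relaxing integrality, the LP optimum is 34.12 at (m,n) = (4.12, 3.38), which is not an integer point.
(m,n)=(4,3) is feasible, giving 32.
(m,n)=(3,4) is feasible, giving 31.
(m,n)=(4,2) is feasible, giving 28.
(m,n)=(3,3) is feasible, giving 27.
The best lattice point is (4,3), giving 32.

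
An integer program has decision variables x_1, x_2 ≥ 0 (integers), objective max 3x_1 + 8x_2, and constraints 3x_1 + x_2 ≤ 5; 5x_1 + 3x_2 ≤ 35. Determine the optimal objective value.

40

(x_1,x_2)=(0,5): 3·0+1·5=5≤5, 5·0+3·5=15≤35, objective 40.
(x_1,x_2)=(0,4): 3·0+1·4=4≤5, 5·0+3·4=12≤35, objective 32.
No feasible integer point exceeds 40.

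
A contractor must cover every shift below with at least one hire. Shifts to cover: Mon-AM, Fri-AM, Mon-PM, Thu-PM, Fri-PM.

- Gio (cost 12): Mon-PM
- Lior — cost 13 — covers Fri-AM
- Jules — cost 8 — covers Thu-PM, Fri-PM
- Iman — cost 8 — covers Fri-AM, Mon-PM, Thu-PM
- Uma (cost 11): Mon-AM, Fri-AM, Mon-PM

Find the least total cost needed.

This is a weighted set-cover instance.
The greedy cost-per-new-shift heuristic would pick Iman, Jules, and Uma for 27, but a cheaper cover exists.
Choose Jules and Uma: together they cover Mon-AM, Fri-AM, Mon-PM, Thu-PM, Fri-PM — every shift.
Total cost: 8 + 11 = 19.
No cover costs less than 19.

19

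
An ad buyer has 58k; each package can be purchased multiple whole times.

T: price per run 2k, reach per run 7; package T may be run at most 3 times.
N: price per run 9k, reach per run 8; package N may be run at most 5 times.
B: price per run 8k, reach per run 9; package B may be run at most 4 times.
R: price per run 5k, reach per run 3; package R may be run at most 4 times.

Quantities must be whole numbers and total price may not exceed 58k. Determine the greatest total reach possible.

73

3×T, 3×N, and 3×B: price 57 ≤ 58, reach 3·7 + 3·8 + 3·9 = 72.
3×T, 2×N, and 4×B: price 56 ≤ 58, reach 3·7 + 2·8 + 4·9 = 73.
Best is 73.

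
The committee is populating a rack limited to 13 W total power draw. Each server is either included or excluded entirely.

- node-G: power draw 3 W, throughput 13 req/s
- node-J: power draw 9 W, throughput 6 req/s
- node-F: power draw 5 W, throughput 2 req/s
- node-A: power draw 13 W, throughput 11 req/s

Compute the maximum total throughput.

Take node-G and node-J: power draw 3 + 9 = 12 ≤ 13, throughput 13 + 6 = 19.
No other feasible combination does better.

19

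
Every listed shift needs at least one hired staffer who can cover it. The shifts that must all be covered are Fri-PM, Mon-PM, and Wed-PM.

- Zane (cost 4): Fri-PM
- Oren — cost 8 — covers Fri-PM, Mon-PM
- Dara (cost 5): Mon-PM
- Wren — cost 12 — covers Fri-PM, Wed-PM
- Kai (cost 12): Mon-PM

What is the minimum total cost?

The greedy cost-per-new-shift heuristic would pick Zane, Dara, and Wren for 21, but a cheaper cover exists.
Choose Dara and Wren: together they cover Fri-PM, Mon-PM, Wed-PM — every shift.
Total cost: 5 + 12 = 17.
No cover costs less than 17.

17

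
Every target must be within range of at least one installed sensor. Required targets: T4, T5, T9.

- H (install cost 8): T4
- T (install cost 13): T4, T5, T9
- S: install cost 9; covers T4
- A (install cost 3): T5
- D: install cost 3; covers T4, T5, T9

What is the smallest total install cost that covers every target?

3

This is an integer covering problem.
D alone covers T4, T5, T9 — every target.
Total install cost: 3.
No cover costs less than 3.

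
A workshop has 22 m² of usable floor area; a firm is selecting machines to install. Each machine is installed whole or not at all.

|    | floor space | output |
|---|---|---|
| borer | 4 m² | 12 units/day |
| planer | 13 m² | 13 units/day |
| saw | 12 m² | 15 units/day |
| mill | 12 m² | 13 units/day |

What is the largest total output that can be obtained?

borer + planer: floor space 4 + 13 = 17 ≤ 22, output 12 + 13 = 25.
borer + saw: floor space 4 + 12 = 16 ≤ 22, output 12 + 15 = 27.
borer + mill: floor space 4 + 12 = 16 ≤ 22, output 12 + 13 = 25.
Best is borer and saw with total output 27.

27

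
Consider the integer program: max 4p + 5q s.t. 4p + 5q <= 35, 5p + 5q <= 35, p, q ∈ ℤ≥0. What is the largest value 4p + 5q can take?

(p,q)=(0,7): 4·0+5·7=35≤35, 5·0+5·7=35≤35, objective 35.
(p,q)=(1,6): 4·1+5·6=34≤35, 5·1+5·6=35≤35, objective 34.
(p,q)=(0,6): 4·0+5·6=30≤35, 5·0+5·6=30≤35, objective 30.
No feasible integer point exceeds 35.

35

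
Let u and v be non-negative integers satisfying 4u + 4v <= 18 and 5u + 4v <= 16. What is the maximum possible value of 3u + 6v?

(u,v)=(0,4) is feasible, giving 24.
(u,v)=(0,3) is feasible, giving 18.
Maximum is 24 at (u,v)=(0,4).

24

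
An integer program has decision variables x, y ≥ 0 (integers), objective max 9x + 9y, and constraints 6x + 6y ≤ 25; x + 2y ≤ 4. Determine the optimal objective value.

(x,y)=(4,0): 6·4+6·0=24≤25, 1·4+2·0=4≤4, objective 36.
(x,y)=(3,0): 6·3+6·0=18≤25, 1·3+2·0=3≤4, objective 27.
The best lattice point is (4,0), giving 36.

36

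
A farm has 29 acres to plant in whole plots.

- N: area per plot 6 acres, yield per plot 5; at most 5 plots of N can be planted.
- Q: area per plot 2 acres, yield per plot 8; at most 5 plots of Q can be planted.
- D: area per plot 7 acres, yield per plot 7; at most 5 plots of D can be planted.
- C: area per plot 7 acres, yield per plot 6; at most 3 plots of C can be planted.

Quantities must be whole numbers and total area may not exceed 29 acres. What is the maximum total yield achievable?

57

2×N, 5×Q, and 1×D: area 29 ≤ 29, yield 2·5 + 5·8 + 1·7 = 57.
2×N, 5×Q, and 1×C: area 29 ≤ 29, yield 2·5 + 5·8 + 1·6 = 56.
Best is 57.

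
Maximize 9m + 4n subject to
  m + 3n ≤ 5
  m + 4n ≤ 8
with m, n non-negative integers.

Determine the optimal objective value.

(m,n)=(5,0): 1·5+3·0=5≤5, 1·5+4·0=5≤8, objective 45.
(m,n)=(4,0): 1·4+3·0=4≤5, 1·4+4·0=4≤8, objective 36.
The best lattice point is (5,0), giving 45.

45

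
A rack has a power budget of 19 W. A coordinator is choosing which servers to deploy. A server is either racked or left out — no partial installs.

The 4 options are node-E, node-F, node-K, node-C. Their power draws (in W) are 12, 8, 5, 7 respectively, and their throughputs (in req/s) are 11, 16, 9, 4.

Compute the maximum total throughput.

25

Take node-F and node-K: power draw 8 + 5 = 13 ≤ 19, throughput 16 + 9 = 25.
No other feasible combination does better.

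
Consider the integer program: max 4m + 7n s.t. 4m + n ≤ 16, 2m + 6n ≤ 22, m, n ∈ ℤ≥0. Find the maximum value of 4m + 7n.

29

Relaxing integrality, the LP optimum is 31.27 at (m,n) = (3.36, 2.55), which is not an integer point.
(m,n)=(2,3) is feasible, giving 29.
(m,n)=(3,2) is feasible, giving 26.
(m,n)=(1,3) is feasible, giving 25.
The best lattice point is (2,3), giving 29.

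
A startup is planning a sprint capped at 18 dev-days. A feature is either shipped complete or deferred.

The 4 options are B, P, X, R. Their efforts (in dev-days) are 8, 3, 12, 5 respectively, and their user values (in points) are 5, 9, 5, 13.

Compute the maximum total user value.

Allowing fractional choices, the relaxed optimum would be about 27.8, but features are indivisible.
B + R: effort 8 + 5 = 13 ≤ 18, user value 5 + 13 = 18.
P + R: effort 3 + 5 = 8 ≤ 18, user value 9 + 13 = 22.
B + P + R: effort 8 + 3 + 5 = 16 ≤ 18, user value 5 + 9 + 13 = 27.
Best is B, P, and R with total user value 27.

27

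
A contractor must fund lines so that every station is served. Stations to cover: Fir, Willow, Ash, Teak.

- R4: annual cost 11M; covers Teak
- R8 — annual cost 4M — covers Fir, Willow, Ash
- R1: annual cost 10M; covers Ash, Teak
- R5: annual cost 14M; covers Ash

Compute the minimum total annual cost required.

Choose R8 and R1: together they cover Fir, Willow, Ash, Teak — every station.
Total annual cost: 4 + 10 = 14.

14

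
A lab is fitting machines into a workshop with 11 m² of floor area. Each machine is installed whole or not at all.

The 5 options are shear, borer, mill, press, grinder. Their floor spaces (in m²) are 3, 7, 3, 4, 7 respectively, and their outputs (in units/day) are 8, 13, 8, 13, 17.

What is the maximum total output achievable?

press + grinder: floor space 4 + 7 = 11 ≤ 11, output 13 + 17 = 30.
borer + press: floor space 7 + 4 = 11 ≤ 11, output 13 + 13 = 26.
shear + mill + press: floor space 3 + 3 + 4 = 10 ≤ 11, output 8 + 8 + 13 = 29.
Best is press and grinder with total output 30.

30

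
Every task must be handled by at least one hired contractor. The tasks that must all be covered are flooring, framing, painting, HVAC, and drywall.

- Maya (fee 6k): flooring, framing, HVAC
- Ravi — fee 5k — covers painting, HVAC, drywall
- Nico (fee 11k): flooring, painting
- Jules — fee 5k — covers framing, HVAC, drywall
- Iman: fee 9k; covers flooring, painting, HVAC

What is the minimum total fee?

11

Choose Maya and Ravi: together they cover flooring, framing, painting, HVAC, drywall — every task.
Total fee: 6 + 5 = 11.
No cover costs less than 11.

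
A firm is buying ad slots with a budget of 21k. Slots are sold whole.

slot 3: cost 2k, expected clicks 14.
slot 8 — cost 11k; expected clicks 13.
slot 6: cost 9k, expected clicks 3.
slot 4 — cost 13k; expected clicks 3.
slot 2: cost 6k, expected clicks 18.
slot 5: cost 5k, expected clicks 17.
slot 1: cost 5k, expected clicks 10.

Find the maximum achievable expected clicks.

Take slot 3, slot 2, slot 5, and slot 1: cost 2 + 6 + 5 + 5 = 18 ≤ 21, expected clicks 14 + 18 + 17 + 10 = 59.
No other feasible combination does better.

59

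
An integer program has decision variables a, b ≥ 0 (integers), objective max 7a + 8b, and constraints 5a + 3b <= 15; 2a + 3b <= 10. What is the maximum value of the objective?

24

The continuous relaxation peaks at (1.67, 2.22) with value 29.44; rounding to a feasible lattice point costs some objective.
(a,b)=(0,3): 5·0+3·3=9≤15, 2·0+3·3=9≤10, objective 24.
(a,b)=(1,2): 5·1+3·2=11≤15, 2·1+3·2=8≤10, objective 23.
(a,b)=(2,1): 5·2+3·1=13≤15, 2·2+3·1=7≤10, objective 22.
The best lattice point is (0,3), giving 24.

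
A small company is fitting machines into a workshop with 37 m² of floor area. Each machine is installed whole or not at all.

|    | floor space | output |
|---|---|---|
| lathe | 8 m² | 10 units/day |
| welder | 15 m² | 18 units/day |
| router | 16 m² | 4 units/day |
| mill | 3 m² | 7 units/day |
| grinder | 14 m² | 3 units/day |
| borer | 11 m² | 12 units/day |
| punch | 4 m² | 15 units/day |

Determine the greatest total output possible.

52

Allowing fractional choices, the relaxed optimum would be about 57.6, but machines are indivisible.
lathe + welder + mill + borer: floor space 8 + 15 + 3 + 11 = 37 ≤ 37, output 10 + 18 + 7 + 12 = 47.
lathe + welder + mill + punch: floor space 8 + 15 + 3 + 4 = 30 ≤ 37, output 10 + 18 + 7 + 15 = 50.
welder + mill + borer + punch: floor space 15 + 3 + 11 + 4 = 33 ≤ 37, output 18 + 7 + 12 + 15 = 52.
Best is welder, mill, borer, and punch with total output 52.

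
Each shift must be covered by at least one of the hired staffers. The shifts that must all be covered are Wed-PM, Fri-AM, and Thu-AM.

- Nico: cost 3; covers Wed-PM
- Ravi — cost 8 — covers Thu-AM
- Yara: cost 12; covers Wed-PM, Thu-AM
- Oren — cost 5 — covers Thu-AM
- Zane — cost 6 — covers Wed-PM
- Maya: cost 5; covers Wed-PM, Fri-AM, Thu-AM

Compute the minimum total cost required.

5

Maya alone covers Wed-PM, Fri-AM, Thu-AM — every shift.
Total cost: 5.
No cover costs less than 5.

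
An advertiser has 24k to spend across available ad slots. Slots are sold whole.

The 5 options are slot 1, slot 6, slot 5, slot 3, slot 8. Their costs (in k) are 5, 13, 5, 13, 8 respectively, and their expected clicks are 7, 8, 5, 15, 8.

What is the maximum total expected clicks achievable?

27

slot 1 + slot 5 + slot 3: cost 5 + 5 + 13 = 23 ≤ 24, expected clicks 7 + 5 + 15 = 27.
slot 3 + slot 8: cost 13 + 8 = 21 ≤ 24, expected clicks 15 + 8 = 23.
slot 1 + slot 3: cost 5 + 13 = 18 ≤ 24, expected clicks 7 + 15 = 22.
Best is slot 1, slot 5, and slot 3 with total expected clicks 27.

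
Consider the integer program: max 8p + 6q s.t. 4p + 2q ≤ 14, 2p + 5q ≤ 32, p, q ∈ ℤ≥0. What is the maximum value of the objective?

38

The continuous relaxation peaks at (0.375, 6.25) with value 40.50; rounding to a feasible lattice point costs some objective.
(p,q)=(1,5): 4·1+2·5=14≤14, 2·1+5·5=27≤32, objective 38.
(p,q)=(0,6): 4·0+2·6=12≤14, 2·0+5·6=30≤32, objective 36.
(p,q)=(1,4): 4·1+2·4=12≤14, 2·1+5·4=22≤32, objective 32.
The best lattice point is (1,5), giving 38.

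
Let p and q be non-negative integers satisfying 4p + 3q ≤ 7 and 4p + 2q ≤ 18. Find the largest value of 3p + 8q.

(p,q)=(0,2) is feasible, giving 16.
(p,q)=(1,1) is feasible, giving 11.
(p,q)=(0,1) is feasible, giving 8.
The best lattice point is (0,2), giving 16.

16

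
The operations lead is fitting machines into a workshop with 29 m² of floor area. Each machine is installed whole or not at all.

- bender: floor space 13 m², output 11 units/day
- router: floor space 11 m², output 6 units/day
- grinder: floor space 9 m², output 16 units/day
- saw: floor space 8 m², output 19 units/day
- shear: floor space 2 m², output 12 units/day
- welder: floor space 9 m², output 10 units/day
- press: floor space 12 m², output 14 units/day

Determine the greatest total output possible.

57

This is an integer program with binary decision variables.
Take grinder, saw, shear, and welder: floor space 9 + 8 + 2 + 9 = 28 ≤ 29, output 16 + 19 + 12 + 10 = 57.
No other feasible combination does better.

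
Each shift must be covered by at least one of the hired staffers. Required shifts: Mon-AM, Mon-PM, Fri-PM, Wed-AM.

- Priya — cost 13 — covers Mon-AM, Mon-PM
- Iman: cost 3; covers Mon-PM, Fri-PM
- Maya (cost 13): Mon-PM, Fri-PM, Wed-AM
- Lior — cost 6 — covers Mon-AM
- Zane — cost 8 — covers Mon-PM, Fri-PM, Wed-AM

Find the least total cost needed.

Choose Lior and Zane: together they cover Mon-AM, Mon-PM, Fri-PM, Wed-AM — every shift.
Total cost: 6 + 8 = 14.

14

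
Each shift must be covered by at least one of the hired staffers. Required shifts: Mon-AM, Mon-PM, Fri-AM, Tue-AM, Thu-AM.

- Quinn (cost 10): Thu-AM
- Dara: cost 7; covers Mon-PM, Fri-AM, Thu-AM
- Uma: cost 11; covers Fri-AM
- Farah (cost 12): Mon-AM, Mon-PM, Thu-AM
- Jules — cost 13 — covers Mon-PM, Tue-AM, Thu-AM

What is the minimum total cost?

This is a weighted set-cover instance.
Choose Dara, Farah, and Jules: together they cover Mon-AM, Mon-PM, Fri-AM, Tue-AM, Thu-AM — every shift.
Total cost: 7 + 12 + 13 = 32.
No cover costs less than 32.

32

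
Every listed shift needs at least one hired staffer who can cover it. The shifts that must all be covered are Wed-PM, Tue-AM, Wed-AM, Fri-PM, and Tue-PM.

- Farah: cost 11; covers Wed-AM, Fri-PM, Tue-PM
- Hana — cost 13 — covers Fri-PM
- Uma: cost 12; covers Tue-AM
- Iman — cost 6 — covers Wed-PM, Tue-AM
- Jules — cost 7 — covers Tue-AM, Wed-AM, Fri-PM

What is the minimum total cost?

17

This is an integer covering problem.
Choose Farah and Iman: together they cover Wed-PM, Tue-AM, Wed-AM, Fri-PM, Tue-PM — every shift.
Total cost: 11 + 6 = 17.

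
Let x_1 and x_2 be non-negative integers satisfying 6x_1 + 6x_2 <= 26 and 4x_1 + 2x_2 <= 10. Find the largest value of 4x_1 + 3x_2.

(x_1,x_2)=(1,3): 6·1+6·3=24≤26, 4·1+2·3=10≤10, objective 13.
(x_1,x_2)=(0,4): 6·0+6·4=24≤26, 4·0+2·4=8≤10, objective 12.
(x_1,x_2)=(1,2): 6·1+6·2=18≤26, 4·1+2·2=8≤10, objective 10.
The best lattice point is (1,3), giving 13.

13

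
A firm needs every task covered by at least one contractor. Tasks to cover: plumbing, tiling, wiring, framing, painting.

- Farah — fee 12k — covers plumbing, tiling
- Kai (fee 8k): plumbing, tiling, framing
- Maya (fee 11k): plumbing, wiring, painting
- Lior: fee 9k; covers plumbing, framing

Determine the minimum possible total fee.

19

This is a weighted set-cover instance.
Choose Kai and Maya: together they cover plumbing, tiling, wiring, framing, painting — every task.
Total fee: 8 + 11 = 19.
No cover costs less than 19.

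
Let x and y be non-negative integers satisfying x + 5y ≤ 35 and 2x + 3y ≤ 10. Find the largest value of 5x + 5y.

(x,y)=(5,0): 1·5+5·0=5≤35, 2·5+3·0=10≤10, objective 25.
(x,y)=(4,0): 1·4+5·0=4≤35, 2·4+3·0=8≤10, objective 20.
No feasible integer point exceeds 25.

25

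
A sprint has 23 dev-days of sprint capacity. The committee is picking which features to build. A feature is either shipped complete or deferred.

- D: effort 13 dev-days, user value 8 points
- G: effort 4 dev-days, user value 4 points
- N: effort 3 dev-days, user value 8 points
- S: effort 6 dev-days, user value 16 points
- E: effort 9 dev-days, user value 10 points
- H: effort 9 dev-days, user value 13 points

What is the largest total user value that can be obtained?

41

Take G, N, S, and H: effort 4 + 3 + 6 + 9 = 22 ≤ 23, user value 4 + 8 + 16 + 13 = 41.
No other feasible combination does better.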